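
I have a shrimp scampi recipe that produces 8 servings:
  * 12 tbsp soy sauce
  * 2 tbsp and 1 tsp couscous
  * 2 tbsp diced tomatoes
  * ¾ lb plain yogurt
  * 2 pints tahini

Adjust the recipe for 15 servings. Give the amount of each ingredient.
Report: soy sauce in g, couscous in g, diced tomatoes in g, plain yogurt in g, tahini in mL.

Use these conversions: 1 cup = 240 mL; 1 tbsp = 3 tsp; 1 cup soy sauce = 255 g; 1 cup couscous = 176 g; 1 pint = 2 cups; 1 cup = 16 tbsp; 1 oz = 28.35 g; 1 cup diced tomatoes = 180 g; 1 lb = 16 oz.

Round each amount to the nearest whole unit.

soy sauce: 359 g; couscous: 48 g; diced tomatoes: 42 g; plain yogurt: 638 g; tahini: 1800 mL

Scaling factor: 15/8 = 1.875.
soy sauce: 12 tbsp × 15/8 ÷ 16 tbsp/cup × 255 g/cup ≈ 359 g
couscous: (2 tbsp + 1 tsp = 7/3 tbsp) × 15/8 ÷ 16 tbsp/cup × 176 g/cup ≈ 48 g
diced tomatoes: 2 tbsp × 15/8 ÷ 16 tbsp/cup × 180 g/cup ≈ 42 g
plain yogurt: 0.75 lb × 15/8 × 16 oz/lb × 28.35 g/oz ≈ 638 g
tahini: 2 pint × 15/8 × 2 cup/pint × 240 mL/cup = 1800 mL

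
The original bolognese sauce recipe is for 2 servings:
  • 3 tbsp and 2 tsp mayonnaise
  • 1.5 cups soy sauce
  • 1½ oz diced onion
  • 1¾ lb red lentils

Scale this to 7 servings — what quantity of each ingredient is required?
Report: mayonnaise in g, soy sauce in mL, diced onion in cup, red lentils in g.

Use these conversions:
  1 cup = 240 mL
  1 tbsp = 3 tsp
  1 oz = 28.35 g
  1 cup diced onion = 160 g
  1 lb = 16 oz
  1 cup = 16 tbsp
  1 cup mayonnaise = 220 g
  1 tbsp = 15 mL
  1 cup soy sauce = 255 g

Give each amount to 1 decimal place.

mayonnaise: 176.5 g; soy sauce: 1260.0 mL; diced onion: 0.9 cup; red lentils: 2778.3 g

Scaling factor: 7/2 = 3.5.
mayonnaise: (3 tbsp + 2 tsp = 11/3 tbsp) × 7/2 ÷ 16 tbsp/cup × 220 g/cup ≈ 176.5 g
soy sauce: 1.5 cup × 7/2 × 240 mL/cup = 1260.0 mL
diced onion: 1.5 oz × 7/2 × 28.35 g/oz ÷ 160 g/cup ≈ 0.9 cup
red lentils: 1.75 lb × 7/2 × 16 oz/lb × 28.35 g/oz = 2778.3 g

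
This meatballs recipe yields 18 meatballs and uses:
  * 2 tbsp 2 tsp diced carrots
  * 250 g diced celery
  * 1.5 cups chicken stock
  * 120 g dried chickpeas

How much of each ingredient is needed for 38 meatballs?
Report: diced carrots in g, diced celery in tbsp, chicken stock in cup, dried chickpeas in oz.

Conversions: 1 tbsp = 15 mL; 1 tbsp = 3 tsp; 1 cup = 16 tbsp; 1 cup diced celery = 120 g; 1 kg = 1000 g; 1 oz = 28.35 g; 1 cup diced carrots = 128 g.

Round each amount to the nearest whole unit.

diced carrots: 45 g; diced celery: 70 tbsp; chicken stock: 3 cup; dried chickpeas: 9 oz

Scaling factor: 38/18 = 19/9.
diced carrots: (2 tbsp + 2 tsp = 8/3 tbsp) × 19/9 ÷ 16 tbsp/cup × 128 g/cup ≈ 45 g
diced celery: 250 g × 19/9 ÷ 120 g/cup × 16 tbsp/cup ≈ 70 tbsp
chicken stock: 1.5 cup × 19/9 ≈ 3 cup
dried chickpeas: 120 g × 19/9 ÷ 28.35 g/oz ≈ 9 oz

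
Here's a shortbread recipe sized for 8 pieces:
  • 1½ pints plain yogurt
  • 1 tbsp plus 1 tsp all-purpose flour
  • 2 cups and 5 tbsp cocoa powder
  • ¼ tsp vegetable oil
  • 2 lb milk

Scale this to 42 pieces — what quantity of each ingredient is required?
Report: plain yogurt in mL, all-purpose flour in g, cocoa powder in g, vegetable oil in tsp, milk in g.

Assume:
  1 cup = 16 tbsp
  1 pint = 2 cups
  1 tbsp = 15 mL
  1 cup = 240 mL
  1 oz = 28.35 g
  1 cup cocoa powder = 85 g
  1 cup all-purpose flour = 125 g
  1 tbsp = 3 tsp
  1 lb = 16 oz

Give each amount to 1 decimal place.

plain yogurt: 3780.0 mL; all-purpose flour: 54.7 g; cocoa powder: 1032.0 g; vegetable oil: 1.3 tsp; milk: 4762.8 g

Scaling factor: 42/8 = 21/4 = 5.25.
plain yogurt: 1.5 pint × 21/4 × 2 cup/pint × 240 mL/cup = 3780.0 mL
all-purpose flour: (1 tbsp + 1 tsp = 4/3 tbsp) × 21/4 ÷ 16 tbsp/cup × 125 g/cup ≈ 54.7 g
cocoa powder: (2 cup + 5 tbsp = 2.3125 cup) × 21/4 × 85 g/cup ≈ 1032.0 g
vegetable oil: 0.25 tsp × 21/4 ≈ 1.3 tsp
milk: 2 lb × 21/4 × 16 oz/lb × 28.35 g/oz = 4762.8 g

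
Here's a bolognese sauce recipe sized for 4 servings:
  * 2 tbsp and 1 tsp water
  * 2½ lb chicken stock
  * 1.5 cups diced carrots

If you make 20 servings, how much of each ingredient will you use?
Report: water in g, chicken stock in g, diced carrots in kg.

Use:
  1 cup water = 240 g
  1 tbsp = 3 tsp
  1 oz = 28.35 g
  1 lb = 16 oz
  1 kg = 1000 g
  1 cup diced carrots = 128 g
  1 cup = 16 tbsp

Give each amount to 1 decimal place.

Scaling factor: 20/4 = 5.
water: (2 tbsp + 1 tsp = 7/3 tbsp) × 5 ÷ 16 tbsp/cup × 240 g/cup = 175.0 g
chicken stock: 2.5 lb × 5 × 16 oz/lb × 28.35 g/oz = 5670.0 g
diced carrots: 1.5 cup × 5 × 128 g/cup ÷ 1000 g/kg ≈ 1.0 kg

water: 175.0 g; chicken stock: 5670.0 g; diced carrots: 1.0 kg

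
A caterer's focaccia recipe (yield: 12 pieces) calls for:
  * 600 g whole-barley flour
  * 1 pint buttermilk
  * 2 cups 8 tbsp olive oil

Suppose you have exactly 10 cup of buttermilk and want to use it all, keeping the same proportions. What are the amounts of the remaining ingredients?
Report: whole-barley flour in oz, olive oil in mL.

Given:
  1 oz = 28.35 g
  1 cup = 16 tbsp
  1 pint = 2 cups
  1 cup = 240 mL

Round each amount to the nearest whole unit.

The original recipe has 2 cup of buttermilk, so the scaling factor is 10 ÷ 2 = 5.
whole-barley flour: 600 g × 5 ÷ 28.35 g/oz ≈ 106 oz
olive oil: (2 cup + 8 tbsp = 2.5 cup) × 5 × 240 mL/cup = 3000 mL

whole-barley flour: 106 oz; olive oil: 3000 mL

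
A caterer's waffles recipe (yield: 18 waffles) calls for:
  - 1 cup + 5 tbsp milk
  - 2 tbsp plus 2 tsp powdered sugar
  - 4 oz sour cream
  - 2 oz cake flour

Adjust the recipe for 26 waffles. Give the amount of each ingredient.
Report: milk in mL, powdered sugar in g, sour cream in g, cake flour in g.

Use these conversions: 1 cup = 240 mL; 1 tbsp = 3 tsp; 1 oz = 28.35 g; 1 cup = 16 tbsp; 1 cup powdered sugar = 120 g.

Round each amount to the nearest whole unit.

milk: 455 mL; powdered sugar: 29 g; sour cream: 164 g; cake flour: 82 g

Scaling factor: 26/18 = 13/9.
milk: (1 cup + 5 tbsp = 1.3125 cup) × 13/9 × 240 mL/cup = 455 mL
powdered sugar: (2 tbsp + 2 tsp = 8/3 tbsp) × 13/9 ÷ 16 tbsp/cup × 120 g/cup ≈ 29 g
sour cream: 4 oz × 13/9 × 28.35 g/oz ≈ 164 g
cake flour: 2 oz × 13/9 × 28.35 g/oz ≈ 82 g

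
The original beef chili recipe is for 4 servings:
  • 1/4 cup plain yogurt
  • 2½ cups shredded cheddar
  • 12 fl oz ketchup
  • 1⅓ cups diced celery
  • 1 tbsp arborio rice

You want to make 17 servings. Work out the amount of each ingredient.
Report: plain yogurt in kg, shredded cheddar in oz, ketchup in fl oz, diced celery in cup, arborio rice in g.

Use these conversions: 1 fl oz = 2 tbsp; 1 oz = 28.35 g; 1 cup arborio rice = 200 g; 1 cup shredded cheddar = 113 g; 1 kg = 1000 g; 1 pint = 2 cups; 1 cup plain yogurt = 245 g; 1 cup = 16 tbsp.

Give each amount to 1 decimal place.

plain yogurt: 0.3 kg; shredded cheddar: 42.4 oz; ketchup: 51.0 fl oz; diced celery: 5.7 cup; arborio rice: 53.1 g

Scaling factor: 17/4 = 4.25.
plain yogurt: 0.25 cup × 17/4 × 245 g/cup ÷ 1000 g/kg ≈ 0.3 kg
shredded cheddar: 2.5 cup × 17/4 × 113 g/cup ÷ 28.35 g/oz ≈ 42.4 oz
ketchup: 12 fl oz × 17/4 = 51.0 fl oz
diced celery: 4/3 cup × 17/4 ≈ 5.7 cup
arborio rice: 1 tbsp × 17/4 ÷ 16 tbsp/cup × 200 g/cup ≈ 53.1 g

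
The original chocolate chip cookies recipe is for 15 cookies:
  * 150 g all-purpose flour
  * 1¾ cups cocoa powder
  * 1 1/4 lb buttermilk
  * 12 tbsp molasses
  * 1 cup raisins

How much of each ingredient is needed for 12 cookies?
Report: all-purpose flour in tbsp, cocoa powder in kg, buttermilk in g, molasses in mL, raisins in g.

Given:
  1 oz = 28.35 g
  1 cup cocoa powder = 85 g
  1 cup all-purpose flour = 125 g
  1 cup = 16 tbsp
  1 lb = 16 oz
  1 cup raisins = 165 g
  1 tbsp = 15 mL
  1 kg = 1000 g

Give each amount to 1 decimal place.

all-purpose flour: 15.4 tbsp; cocoa powder: 0.1 kg; buttermilk: 453.6 g; molasses: 144.0 mL; raisins: 132.0 g

Scaling factor: 12/15 = 4/5 = 0.8.
all-purpose flour: 150 g × 4/5 ÷ 125 g/cup × 16 tbsp/cup ≈ 15.4 tbsp
cocoa powder: 1.75 cup × 4/5 × 85 g/cup ÷ 1000 g/kg ≈ 0.1 kg
buttermilk: 1.25 lb × 4/5 × 16 oz/lb × 28.35 g/oz = 453.6 g
molasses: 12 tbsp × 4/5 × 15 mL/tbsp = 144.0 mL
raisins: 1 cup × 4/5 × 165 g/cup = 132.0 g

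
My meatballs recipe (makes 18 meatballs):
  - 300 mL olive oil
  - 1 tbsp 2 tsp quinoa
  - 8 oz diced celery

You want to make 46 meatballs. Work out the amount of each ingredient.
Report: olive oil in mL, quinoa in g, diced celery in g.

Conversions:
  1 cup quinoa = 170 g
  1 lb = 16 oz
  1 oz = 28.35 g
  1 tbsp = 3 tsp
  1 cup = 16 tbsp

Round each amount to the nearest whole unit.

Scaling factor: 46/18 = 23/9.
olive oil: 300 mL × 23/9 ≈ 767 mL
quinoa: (1 tbsp + 2 tsp = 5/3 tbsp) × 23/9 ÷ 16 tbsp/cup × 170 g/cup ≈ 45 g
diced celery: 8 oz × 23/9 × 28.35 g/oz ≈ 580 g

olive oil: 767 mL; quinoa: 45 g; diced celery: 580 g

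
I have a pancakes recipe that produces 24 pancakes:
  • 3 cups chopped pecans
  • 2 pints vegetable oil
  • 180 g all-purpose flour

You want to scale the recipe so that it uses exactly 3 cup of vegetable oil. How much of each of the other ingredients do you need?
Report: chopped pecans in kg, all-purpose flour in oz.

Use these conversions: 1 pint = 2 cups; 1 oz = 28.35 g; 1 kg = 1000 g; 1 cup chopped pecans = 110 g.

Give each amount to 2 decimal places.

chopped pecans: 0.25 kg; all-purpose flour: 4.76 oz

The original recipe has 4 cup of vegetable oil, so the scaling factor is 3 ÷ 4 = 3/4 = 0.75.
chopped pecans: 3 cup × 3/4 × 110 g/cup ÷ 1000 g/kg ≈ 0.25 kg
all-purpose flour: 180 g × 3/4 ÷ 28.35 g/oz ≈ 4.76 oz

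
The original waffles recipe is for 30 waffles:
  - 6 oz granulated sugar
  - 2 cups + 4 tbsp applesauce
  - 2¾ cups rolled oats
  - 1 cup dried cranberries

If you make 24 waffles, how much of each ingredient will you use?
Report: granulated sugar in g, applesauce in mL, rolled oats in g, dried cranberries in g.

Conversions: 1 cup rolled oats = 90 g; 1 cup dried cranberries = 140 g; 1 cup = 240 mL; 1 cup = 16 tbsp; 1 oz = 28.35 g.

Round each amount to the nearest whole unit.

Scaling factor: 24/30 = 4/5 = 0.8.
granulated sugar: 6 oz × 4/5 × 28.35 g/oz ≈ 136 g
applesauce: (2 cup + 4 tbsp = 2.25 cup) × 4/5 × 240 mL/cup = 432 mL
rolled oats: 2.75 cup × 4/5 × 90 g/cup = 198 g
dried cranberries: 1 cup × 4/5 × 140 g/cup = 112 g

granulated sugar: 136 g; applesauce: 432 mL; rolled oats: 198 g; dried cranberries: 112 g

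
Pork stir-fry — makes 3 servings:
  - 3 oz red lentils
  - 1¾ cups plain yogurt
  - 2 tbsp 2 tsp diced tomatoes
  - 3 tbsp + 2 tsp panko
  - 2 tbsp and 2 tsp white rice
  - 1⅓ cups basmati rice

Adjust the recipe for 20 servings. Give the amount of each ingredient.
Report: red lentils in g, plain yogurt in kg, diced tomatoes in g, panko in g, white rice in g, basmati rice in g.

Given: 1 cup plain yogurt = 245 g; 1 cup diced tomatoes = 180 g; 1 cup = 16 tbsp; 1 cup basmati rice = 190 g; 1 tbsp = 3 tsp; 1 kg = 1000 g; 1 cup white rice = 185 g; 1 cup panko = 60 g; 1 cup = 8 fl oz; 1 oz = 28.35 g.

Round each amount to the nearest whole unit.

Scaling factor: 20/3.
red lentils: 3 oz × 20/3 × 28.35 g/oz = 567 g
plain yogurt: 1.75 cup × 20/3 × 245 g/cup ÷ 1000 g/kg ≈ 3 kg
diced tomatoes: (2 tbsp + 2 tsp = 8/3 tbsp) × 20/3 ÷ 16 tbsp/cup × 180 g/cup = 200 g
panko: (3 tbsp + 2 tsp = 11/3 tbsp) × 20/3 ÷ 16 tbsp/cup × 60 g/cup ≈ 92 g
white rice: (2 tbsp + 2 tsp = 8/3 tbsp) × 20/3 ÷ 16 tbsp/cup × 185 g/cup ≈ 206 g
basmati rice: 4/3 cup × 20/3 × 190 g/cup ≈ 1689 g

red lentils: 567 g; plain yogurt: 3 kg; diced tomatoes: 200 g; panko: 92 g; white rice: 206 g; basmati rice: 1689 g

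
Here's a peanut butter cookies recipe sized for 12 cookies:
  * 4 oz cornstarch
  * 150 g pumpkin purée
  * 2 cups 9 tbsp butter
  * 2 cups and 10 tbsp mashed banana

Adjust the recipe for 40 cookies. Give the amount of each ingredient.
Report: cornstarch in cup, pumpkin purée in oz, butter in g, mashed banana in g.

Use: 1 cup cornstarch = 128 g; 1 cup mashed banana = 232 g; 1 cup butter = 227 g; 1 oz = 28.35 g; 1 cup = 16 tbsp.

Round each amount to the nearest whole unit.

cornstarch: 3 cup; pumpkin purée: 18 oz; butter: 1939 g; mashed banana: 2030 g

Scaling factor: 40/12 = 10/3.
cornstarch: 4 oz × 10/3 × 28.35 g/oz ÷ 128 g/cup ≈ 3 cup
pumpkin purée: 150 g × 10/3 ÷ 28.35 g/oz ≈ 18 oz
butter: (2 cup + 9 tbsp = 2.5625 cup) × 10/3 × 227 g/cup ≈ 1939 g
mashed banana: (2 cup + 10 tbsp = 2.625 cup) × 10/3 × 232 g/cup = 2030 g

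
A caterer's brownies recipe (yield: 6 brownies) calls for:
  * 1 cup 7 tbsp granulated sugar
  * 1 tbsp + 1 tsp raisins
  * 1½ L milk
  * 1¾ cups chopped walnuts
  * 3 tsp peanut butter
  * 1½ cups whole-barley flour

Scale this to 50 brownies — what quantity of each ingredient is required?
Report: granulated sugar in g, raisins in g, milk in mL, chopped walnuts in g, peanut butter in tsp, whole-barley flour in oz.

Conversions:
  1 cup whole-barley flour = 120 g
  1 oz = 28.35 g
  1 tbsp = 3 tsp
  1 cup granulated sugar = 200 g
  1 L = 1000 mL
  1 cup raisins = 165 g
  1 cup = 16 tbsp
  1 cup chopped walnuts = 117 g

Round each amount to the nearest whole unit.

Scaling factor: 50/6 = 25/3.
granulated sugar: (1 cup + 7 tbsp = 1.4375 cup) × 25/3 × 200 g/cup ≈ 2396 g
raisins: (1 tbsp + 1 tsp = 4/3 tbsp) × 25/3 ÷ 16 tbsp/cup × 165 g/cup ≈ 115 g
milk: 1.5 L × 25/3 × 1000 mL/L = 12500 mL
chopped walnuts: 1.75 cup × 25/3 × 117 g/cup ≈ 1706 g
peanut butter: 3 tsp × 25/3 = 25 tsp
whole-barley flour: 1.5 cup × 25/3 × 120 g/cup ÷ 28.35 g/oz ≈ 53 oz

granulated sugar: 2396 g; raisins: 115 g; milk: 12500 mL; chopped walnuts: 1706 g; peanut butter: 25 tsp; whole-barley flour: 53 oz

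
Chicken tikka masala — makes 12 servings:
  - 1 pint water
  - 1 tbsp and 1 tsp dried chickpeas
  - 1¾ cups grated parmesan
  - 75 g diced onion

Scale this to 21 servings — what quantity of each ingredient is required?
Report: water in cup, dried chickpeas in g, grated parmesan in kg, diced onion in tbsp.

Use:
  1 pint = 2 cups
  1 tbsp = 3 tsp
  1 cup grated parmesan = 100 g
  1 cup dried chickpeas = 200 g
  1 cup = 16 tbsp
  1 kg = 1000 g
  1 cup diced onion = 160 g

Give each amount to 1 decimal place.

water: 3.5 cup; dried chickpeas: 29.2 g; grated parmesan: 0.3 kg; diced onion: 13.1 tbsp

Scaling factor: 21/12 = 7/4 = 1.75.
water: 1 pint × 7/4 × 2 cup/pint = 3.5 cup
dried chickpeas: (1 tbsp + 1 tsp = 4/3 tbsp) × 7/4 ÷ 16 tbsp/cup × 200 g/cup ≈ 29.2 g
grated parmesan: 1.75 cup × 7/4 × 100 g/cup ÷ 1000 g/kg ≈ 0.3 kg
diced onion: 75 g × 7/4 ÷ 160 g/cup × 16 tbsp/cup ≈ 13.1 tbsp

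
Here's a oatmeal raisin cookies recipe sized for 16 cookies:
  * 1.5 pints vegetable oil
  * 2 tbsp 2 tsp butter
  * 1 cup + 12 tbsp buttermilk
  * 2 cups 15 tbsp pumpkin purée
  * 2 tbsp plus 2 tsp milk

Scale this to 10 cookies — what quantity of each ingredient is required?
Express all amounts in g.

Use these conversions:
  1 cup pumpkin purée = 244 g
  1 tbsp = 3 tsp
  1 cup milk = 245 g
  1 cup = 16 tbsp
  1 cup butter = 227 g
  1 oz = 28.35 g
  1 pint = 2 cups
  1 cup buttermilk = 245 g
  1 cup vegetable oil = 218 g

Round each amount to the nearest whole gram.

Scaling factor: 10/16 = 5/8 = 0.625.
vegetable oil: 1.5 pint × 5/8 × 2 cup/pint × 218 g/cup ≈ 409 g
butter: (2 tbsp + 2 tsp = 8/3 tbsp) × 5/8 ÷ 16 tbsp/cup × 227 g/cup ≈ 24 g
buttermilk: (1 cup + 12 tbsp = 1.75 cup) × 5/8 × 245 g/cup ≈ 268 g
pumpkin purée: (2 cup + 15 tbsp = 2.9375 cup) × 5/8 × 244 g/cup ≈ 448 g
milk: (2 tbsp + 2 tsp = 8/3 tbsp) × 5/8 ÷ 16 tbsp/cup × 245 g/cup ≈ 26 g

vegetable oil: 409 g; butter: 24 g; buttermilk: 268 g; pumpkin purée: 448 g; milk: 26 g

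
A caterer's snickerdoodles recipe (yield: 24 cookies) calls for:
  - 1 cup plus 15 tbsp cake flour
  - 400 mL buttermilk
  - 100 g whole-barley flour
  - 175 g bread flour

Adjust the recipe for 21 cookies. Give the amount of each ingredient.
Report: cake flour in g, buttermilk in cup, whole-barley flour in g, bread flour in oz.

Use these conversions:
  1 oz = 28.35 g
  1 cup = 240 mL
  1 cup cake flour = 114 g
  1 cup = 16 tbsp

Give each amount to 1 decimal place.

Scaling factor: 21/24 = 7/8 = 0.875.
cake flour: (1 cup + 15 tbsp = 1.9375 cup) × 7/8 × 114 g/cup ≈ 193.3 g
buttermilk: 400 mL × 7/8 ÷ 240 mL/cup ≈ 1.5 cup
whole-barley flour: 100 g × 7/8 = 87.5 g
bread flour: 175 g × 7/8 ÷ 28.35 g/oz ≈ 5.4 oz

cake flour: 193.3 g; buttermilk: 1.5 cup; whole-barley flour: 87.5 g; bread flour: 5.4 oz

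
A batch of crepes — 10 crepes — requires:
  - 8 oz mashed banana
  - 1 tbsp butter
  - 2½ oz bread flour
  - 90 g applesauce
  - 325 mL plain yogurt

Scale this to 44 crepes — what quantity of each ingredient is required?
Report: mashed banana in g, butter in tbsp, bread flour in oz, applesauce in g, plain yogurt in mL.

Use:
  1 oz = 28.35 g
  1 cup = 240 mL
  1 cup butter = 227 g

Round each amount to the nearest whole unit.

Scaling factor: 44/10 = 22/5 = 4.4.
mashed banana: 8 oz × 22/5 × 28.35 g/oz ≈ 998 g
butter: 1 tbsp × 22/5 ≈ 4 tbsp
bread flour: 2.5 oz × 22/5 = 11 oz
applesauce: 90 g × 22/5 = 396 g
plain yogurt: 325 mL × 22/5 = 1430 mL

mashed banana: 998 g; butter: 4 tbsp; bread flour: 11 oz; applesauce: 396 g; plain yogurt: 1430 mL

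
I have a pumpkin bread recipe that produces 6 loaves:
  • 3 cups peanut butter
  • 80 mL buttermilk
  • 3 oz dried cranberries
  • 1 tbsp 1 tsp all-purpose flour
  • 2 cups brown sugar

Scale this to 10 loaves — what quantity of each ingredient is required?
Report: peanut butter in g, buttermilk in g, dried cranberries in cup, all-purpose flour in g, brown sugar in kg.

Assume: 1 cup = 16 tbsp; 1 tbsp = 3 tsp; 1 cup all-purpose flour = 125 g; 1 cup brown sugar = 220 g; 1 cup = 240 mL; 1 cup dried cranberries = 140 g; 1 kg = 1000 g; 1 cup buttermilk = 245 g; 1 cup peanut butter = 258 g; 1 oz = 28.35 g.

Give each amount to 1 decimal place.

peanut butter: 1290.0 g; buttermilk: 136.1 g; dried cranberries: 1.0 cup; all-purpose flour: 17.4 g; brown sugar: 0.7 kg

Scaling factor: 10/6 = 5/3.
peanut butter: 3 cup × 5/3 × 258 g/cup = 1290.0 g
buttermilk: 80 mL × 5/3 ÷ 240 mL/cup × 245 g/cup ≈ 136.1 g
dried cranberries: 3 oz × 5/3 × 28.35 g/oz ÷ 140 g/cup ≈ 1.0 cup
all-purpose flour: (1 tbsp + 1 tsp = 4/3 tbsp) × 5/3 ÷ 16 tbsp/cup × 125 g/cup ≈ 17.4 g
brown sugar: 2 cup × 5/3 × 220 g/cup ÷ 1000 g/kg ≈ 0.7 kg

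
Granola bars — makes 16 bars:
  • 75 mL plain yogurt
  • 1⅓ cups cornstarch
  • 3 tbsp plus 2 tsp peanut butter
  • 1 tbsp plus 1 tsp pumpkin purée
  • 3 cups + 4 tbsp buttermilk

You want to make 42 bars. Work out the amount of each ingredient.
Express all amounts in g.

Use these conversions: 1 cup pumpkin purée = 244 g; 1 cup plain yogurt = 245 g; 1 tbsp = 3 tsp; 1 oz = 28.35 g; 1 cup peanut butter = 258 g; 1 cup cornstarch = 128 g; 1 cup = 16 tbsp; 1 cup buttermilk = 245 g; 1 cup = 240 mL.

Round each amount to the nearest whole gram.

plain yogurt: 201 g; cornstarch: 448 g; peanut butter: 155 g; pumpkin purée: 53 g; buttermilk: 2090 g

Scaling factor: 42/16 = 21/8 = 2.625.
plain yogurt: 75 mL × 21/8 ÷ 240 mL/cup × 245 g/cup ≈ 201 g
cornstarch: 4/3 cup × 21/8 × 128 g/cup = 448 g
peanut butter: (3 tbsp + 2 tsp = 11/3 tbsp) × 21/8 ÷ 16 tbsp/cup × 258 g/cup ≈ 155 g
pumpkin purée: (1 tbsp + 1 tsp = 4/3 tbsp) × 21/8 ÷ 16 tbsp/cup × 244 g/cup ≈ 53 g
buttermilk: (3 cup + 4 tbsp = 3.25 cup) × 21/8 × 245 g/cup ≈ 2090 g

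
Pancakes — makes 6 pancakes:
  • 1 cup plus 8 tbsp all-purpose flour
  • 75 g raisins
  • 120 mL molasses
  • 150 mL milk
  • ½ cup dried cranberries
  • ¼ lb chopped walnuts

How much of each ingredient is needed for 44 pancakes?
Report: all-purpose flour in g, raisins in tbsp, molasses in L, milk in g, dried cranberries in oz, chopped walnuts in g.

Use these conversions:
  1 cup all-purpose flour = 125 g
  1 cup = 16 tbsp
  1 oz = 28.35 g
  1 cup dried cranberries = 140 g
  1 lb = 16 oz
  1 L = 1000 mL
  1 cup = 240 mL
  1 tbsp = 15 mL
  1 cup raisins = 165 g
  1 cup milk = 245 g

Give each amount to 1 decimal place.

Scaling factor: 44/6 = 22/3.
all-purpose flour: (1 cup + 8 tbsp = 1.5 cup) × 22/3 × 125 g/cup = 1375.0 g
raisins: 75 g × 22/3 ÷ 165 g/cup × 16 tbsp/cup ≈ 53.3 tbsp
molasses: 120 mL × 22/3 ÷ 1000 mL/L ≈ 0.9 L
milk: 150 mL × 22/3 ÷ 240 mL/cup × 245 g/cup ≈ 1122.9 g
dried cranberries: 0.5 cup × 22/3 × 140 g/cup ÷ 28.35 g/oz ≈ 18.1 oz
chopped walnuts: 0.25 lb × 22/3 × 16 oz/lb × 28.35 g/oz = 831.6 g

all-purpose flour: 1375.0 g; raisins: 53.3 tbsp; molasses: 0.9 L; milk: 1122.9 g; dried cranberries: 18.1 oz; chopped walnuts: 831.6 g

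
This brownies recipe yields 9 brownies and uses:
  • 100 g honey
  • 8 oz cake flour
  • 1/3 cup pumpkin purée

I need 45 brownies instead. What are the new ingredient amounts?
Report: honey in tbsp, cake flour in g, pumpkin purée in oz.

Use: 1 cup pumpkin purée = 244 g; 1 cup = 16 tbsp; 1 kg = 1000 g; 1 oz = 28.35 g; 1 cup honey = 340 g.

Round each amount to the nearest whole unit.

Scaling factor: 45/9 = 5.
honey: 100 g × 5 ÷ 340 g/cup × 16 tbsp/cup ≈ 24 tbsp
cake flour: 8 oz × 5 × 28.35 g/oz = 1134 g
pumpkin purée: 1/3 cup × 5 × 244 g/cup ÷ 28.35 g/oz ≈ 14 oz

honey: 24 tbsp; cake flour: 1134 g; pumpkin purée: 14 oz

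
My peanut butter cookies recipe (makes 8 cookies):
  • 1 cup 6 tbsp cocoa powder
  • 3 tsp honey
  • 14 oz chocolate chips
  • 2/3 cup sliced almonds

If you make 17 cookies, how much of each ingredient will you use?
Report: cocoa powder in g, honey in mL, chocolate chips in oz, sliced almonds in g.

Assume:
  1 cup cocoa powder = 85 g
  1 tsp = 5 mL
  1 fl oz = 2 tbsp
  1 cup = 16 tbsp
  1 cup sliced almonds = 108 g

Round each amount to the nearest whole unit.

Scaling factor: 17/8 = 2.125.
cocoa powder: (1 cup + 6 tbsp = 1.375 cup) × 17/8 × 85 g/cup ≈ 248 g
honey: 3 tsp × 17/8 × 5 mL/tsp ≈ 32 mL
chocolate chips: 14 oz × 17/8 ≈ 30 oz
sliced almonds: 2/3 cup × 17/8 × 108 g/cup = 153 g

cocoa powder: 248 g; honey: 32 mL; chocolate chips: 30 oz; sliced almonds: 153 g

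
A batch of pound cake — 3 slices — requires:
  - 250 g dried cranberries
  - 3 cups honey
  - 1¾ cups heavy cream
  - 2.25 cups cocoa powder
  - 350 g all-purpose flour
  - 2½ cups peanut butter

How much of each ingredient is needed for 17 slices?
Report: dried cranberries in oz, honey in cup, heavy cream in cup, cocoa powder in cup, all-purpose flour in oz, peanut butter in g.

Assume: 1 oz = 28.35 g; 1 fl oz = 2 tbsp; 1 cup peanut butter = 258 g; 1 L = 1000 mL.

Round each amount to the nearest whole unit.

Scaling factor: 17/3.
dried cranberries: 250 g × 17/3 ÷ 28.35 g/oz ≈ 50 oz
honey: 3 cup × 17/3 = 17 cup
heavy cream: 1.75 cup × 17/3 ≈ 10 cup
cocoa powder: 2.25 cup × 17/3 ≈ 13 cup
all-purpose flour: 350 g × 17/3 ÷ 28.35 g/oz ≈ 70 oz
peanut butter: 2.5 cup × 17/3 × 258 g/cup = 3655 g

dried cranberries: 50 oz; honey: 17 cup; heavy cream: 10 cup; cocoa powder: 13 cup; all-purpose flour: 70 oz; peanut butter: 3655 g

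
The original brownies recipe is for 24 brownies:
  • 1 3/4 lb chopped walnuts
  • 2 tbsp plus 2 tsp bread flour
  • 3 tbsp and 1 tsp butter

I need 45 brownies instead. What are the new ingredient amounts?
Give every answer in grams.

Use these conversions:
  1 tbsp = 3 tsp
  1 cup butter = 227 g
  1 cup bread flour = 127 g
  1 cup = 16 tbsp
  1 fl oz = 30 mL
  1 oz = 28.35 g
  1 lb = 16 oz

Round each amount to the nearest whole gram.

chopped walnuts: 1488 g; bread flour: 40 g; butter: 89 g

Scaling factor: 45/24 = 15/8 = 1.875.
chopped walnuts: 1.75 lb × 15/8 × 16 oz/lb × 28.35 g/oz ≈ 1488 g
bread flour: (2 tbsp + 2 tsp = 8/3 tbsp) × 15/8 ÷ 16 tbsp/cup × 127 g/cup ≈ 40 g
butter: (3 tbsp + 1 tsp = 10/3 tbsp) × 15/8 ÷ 16 tbsp/cup × 227 g/cup ≈ 89 g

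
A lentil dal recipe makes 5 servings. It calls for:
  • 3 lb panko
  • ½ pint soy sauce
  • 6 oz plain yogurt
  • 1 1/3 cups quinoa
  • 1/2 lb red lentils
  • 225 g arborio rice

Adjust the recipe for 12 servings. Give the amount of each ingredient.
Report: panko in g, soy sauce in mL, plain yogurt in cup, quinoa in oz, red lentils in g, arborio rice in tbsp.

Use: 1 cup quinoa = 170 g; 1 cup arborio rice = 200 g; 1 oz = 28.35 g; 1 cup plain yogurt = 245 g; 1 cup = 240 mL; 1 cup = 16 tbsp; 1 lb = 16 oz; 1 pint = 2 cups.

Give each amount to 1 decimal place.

Scaling factor: 12/5 = 2.4.
panko: 3 lb × 12/5 × 16 oz/lb × 28.35 g/oz ≈ 3265.9 g
soy sauce: 0.5 pint × 12/5 × 2 cup/pint × 240 mL/cup = 576.0 mL
plain yogurt: 6 oz × 12/5 × 28.35 g/oz ÷ 245 g/cup ≈ 1.7 cup
quinoa: 4/3 cup × 12/5 × 170 g/cup ÷ 28.35 g/oz ≈ 19.2 oz
red lentils: 0.5 lb × 12/5 × 16 oz/lb × 28.35 g/oz ≈ 544.3 g
arborio rice: 225 g × 12/5 ÷ 200 g/cup × 16 tbsp/cup = 43.2 tbsp

panko: 3265.9 g; soy sauce: 576.0 mL; plain yogurt: 1.7 cup; quinoa: 19.2 oz; red lentils: 544.3 g; arborio rice: 43.2 tbsp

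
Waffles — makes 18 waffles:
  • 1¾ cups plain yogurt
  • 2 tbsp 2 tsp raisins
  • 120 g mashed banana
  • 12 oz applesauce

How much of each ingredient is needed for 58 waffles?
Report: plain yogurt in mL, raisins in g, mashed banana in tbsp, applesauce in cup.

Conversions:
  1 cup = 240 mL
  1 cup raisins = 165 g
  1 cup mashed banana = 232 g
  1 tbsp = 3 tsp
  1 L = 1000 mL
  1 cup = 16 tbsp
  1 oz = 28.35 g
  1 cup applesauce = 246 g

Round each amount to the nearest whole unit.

plain yogurt: 1353 mL; raisins: 89 g; mashed banana: 27 tbsp; applesauce: 4 cup

Scaling factor: 58/18 = 29/9.
plain yogurt: 1.75 cup × 29/9 × 240 mL/cup ≈ 1353 mL
raisins: (2 tbsp + 2 tsp = 8/3 tbsp) × 29/9 ÷ 16 tbsp/cup × 165 g/cup ≈ 89 g
mashed banana: 120 g × 29/9 ÷ 232 g/cup × 16 tbsp/cup ≈ 27 tbsp
applesauce: 12 oz × 29/9 × 28.35 g/oz ÷ 246 g/cup ≈ 4 cup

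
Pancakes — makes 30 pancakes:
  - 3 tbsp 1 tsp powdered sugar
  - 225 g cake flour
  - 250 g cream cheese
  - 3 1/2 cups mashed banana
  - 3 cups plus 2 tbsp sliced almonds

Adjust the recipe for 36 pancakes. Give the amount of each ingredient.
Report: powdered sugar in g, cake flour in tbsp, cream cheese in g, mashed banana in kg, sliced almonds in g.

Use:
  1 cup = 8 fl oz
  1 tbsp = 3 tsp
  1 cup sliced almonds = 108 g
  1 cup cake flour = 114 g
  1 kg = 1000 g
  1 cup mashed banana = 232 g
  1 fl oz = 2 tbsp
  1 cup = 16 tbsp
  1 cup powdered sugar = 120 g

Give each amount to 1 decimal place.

powdered sugar: 30.0 g; cake flour: 37.9 tbsp; cream cheese: 300.0 g; mashed banana: 1.0 kg; sliced almonds: 405.0 g

Scaling factor: 36/30 = 6/5 = 1.2.
powdered sugar: (3 tbsp + 1 tsp = 10/3 tbsp) × 6/5 ÷ 16 tbsp/cup × 120 g/cup = 30.0 g
cake flour: 225 g × 6/5 ÷ 114 g/cup × 16 tbsp/cup ≈ 37.9 tbsp
cream cheese: 250 g × 6/5 = 300.0 g
mashed banana: 3.5 cup × 6/5 × 232 g/cup ÷ 1000 g/kg ≈ 1.0 kg
sliced almonds: (3 cup + 2 tbsp = 3.125 cup) × 6/5 × 108 g/cup = 405.0 g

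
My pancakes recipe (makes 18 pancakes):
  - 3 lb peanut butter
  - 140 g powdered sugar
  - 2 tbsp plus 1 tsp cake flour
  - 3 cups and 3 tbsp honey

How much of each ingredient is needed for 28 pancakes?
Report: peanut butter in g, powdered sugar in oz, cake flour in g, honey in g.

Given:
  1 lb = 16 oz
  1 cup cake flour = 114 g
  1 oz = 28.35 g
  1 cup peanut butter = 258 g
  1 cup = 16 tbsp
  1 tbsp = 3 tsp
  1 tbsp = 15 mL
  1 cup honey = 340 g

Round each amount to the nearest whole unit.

peanut butter: 2117 g; powdered sugar: 8 oz; cake flour: 26 g; honey: 1686 g

Scaling factor: 28/18 = 14/9.
peanut butter: 3 lb × 14/9 × 16 oz/lb × 28.35 g/oz ≈ 2117 g
powdered sugar: 140 g × 14/9 ÷ 28.35 g/oz ≈ 8 oz
cake flour: (2 tbsp + 1 tsp = 7/3 tbsp) × 14/9 ÷ 16 tbsp/cup × 114 g/cup ≈ 26 g
honey: (3 cup + 3 tbsp = 3.1875 cup) × 14/9 × 340 g/cup ≈ 1686 g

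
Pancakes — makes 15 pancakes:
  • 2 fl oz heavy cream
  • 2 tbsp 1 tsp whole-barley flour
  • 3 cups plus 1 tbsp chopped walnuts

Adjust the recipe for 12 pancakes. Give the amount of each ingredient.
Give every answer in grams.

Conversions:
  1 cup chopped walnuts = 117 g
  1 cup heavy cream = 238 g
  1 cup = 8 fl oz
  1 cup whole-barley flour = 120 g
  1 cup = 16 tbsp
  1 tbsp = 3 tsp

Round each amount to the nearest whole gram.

Scaling factor: 12/15 = 4/5 = 0.8.
heavy cream: 2 fl oz × 4/5 ÷ 8 fl oz/cup × 238 g/cup ≈ 48 g
whole-barley flour: (2 tbsp + 1 tsp = 7/3 tbsp) × 4/5 ÷ 16 tbsp/cup × 120 g/cup = 14 g
chopped walnuts: (3 cup + 1 tbsp = 3.0625 cup) × 4/5 × 117 g/cup ≈ 287 g

heavy cream: 48 g; whole-barley flour: 14 g; chopped walnuts: 287 g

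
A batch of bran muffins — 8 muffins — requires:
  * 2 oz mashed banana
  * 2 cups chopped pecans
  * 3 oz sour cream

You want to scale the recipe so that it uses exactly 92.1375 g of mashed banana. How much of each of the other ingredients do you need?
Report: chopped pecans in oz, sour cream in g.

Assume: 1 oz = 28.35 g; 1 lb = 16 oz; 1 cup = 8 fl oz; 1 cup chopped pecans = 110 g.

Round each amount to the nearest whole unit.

The original recipe has 56.7 g of mashed banana, so the scaling factor is 92.1375 ÷ 56.7 = 13/8 = 1.625.
chopped pecans: 2 cup × 13/8 × 110 g/cup ÷ 28.35 g/oz ≈ 13 oz
sour cream: 3 oz × 13/8 × 28.35 g/oz ≈ 138 g

chopped pecans: 13 oz; sour cream: 138 g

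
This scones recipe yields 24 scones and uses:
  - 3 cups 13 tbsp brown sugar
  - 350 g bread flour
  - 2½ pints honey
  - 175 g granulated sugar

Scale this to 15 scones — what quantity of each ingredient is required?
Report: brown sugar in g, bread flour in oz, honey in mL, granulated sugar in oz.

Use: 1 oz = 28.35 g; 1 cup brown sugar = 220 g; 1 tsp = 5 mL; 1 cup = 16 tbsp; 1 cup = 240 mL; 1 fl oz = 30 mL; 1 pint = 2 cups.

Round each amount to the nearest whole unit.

Scaling factor: 15/24 = 5/8 = 0.625.
brown sugar: (3 cup + 13 tbsp = 3.8125 cup) × 5/8 × 220 g/cup ≈ 524 g
bread flour: 350 g × 5/8 ÷ 28.35 g/oz ≈ 8 oz
honey: 2.5 pint × 5/8 × 2 cup/pint × 240 mL/cup = 750 mL
granulated sugar: 175 g × 5/8 ÷ 28.35 g/oz ≈ 4 oz

brown sugar: 524 g; bread flour: 8 oz; honey: 750 mL; granulated sugar: 4 oz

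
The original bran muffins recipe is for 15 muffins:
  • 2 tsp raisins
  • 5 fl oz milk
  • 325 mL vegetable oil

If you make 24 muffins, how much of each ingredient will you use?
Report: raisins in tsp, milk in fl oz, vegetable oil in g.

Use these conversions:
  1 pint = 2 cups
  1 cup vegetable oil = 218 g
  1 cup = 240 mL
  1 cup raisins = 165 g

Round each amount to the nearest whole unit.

Scaling factor: 24/15 = 8/5 = 1.6.
raisins: 2 tsp × 8/5 ≈ 3 tsp
milk: 5 fl oz × 8/5 = 8 fl oz
vegetable oil: 325 mL × 8/5 ÷ 240 mL/cup × 218 g/cup ≈ 472 g

raisins: 3 tsp; milk: 8 fl oz; vegetable oil: 472 g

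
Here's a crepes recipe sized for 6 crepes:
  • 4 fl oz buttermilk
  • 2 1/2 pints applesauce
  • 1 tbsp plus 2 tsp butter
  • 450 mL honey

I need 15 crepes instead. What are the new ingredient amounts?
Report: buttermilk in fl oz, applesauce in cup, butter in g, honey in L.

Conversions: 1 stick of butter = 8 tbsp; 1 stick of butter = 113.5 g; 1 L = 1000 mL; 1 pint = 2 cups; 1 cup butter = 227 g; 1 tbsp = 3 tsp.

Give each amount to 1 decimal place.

Scaling factor: 15/6 = 5/2 = 2.5.
buttermilk: 4 fl oz × 5/2 = 10.0 fl oz
applesauce: 2.5 pint × 5/2 × 2 cup/pint = 12.5 cup
butter: (1 tbsp + 2 tsp = 5/3 tbsp) × 5/2 ÷ 8 tbsp/stick × 113.5 g/stick ≈ 59.1 g
honey: 450 mL × 5/2 ÷ 1000 mL/L ≈ 1.1 L

buttermilk: 10.0 fl oz; applesauce: 12.5 cup; butter: 59.1 g; honey: 1.1 L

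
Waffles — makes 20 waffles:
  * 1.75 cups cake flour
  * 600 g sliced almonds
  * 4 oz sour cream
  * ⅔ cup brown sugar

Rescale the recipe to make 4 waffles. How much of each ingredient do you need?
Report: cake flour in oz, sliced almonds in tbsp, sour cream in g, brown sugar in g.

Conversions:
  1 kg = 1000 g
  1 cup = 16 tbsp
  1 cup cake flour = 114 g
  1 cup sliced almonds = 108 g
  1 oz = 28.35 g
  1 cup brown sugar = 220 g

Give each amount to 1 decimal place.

Scaling factor: 4/20 = 1/5 = 0.2.
cake flour: 1.75 cup × 1/5 × 114 g/cup ÷ 28.35 g/oz ≈ 1.4 oz
sliced almonds: 600 g × 1/5 ÷ 108 g/cup × 16 tbsp/cup ≈ 17.8 tbsp
sour cream: 4 oz × 1/5 × 28.35 g/oz ≈ 22.7 g
brown sugar: 2/3 cup × 1/5 × 220 g/cup ≈ 29.3 g

cake flour: 1.4 oz; sliced almonds: 17.8 tbsp; sour cream: 22.7 g; brown sugar: 29.3 g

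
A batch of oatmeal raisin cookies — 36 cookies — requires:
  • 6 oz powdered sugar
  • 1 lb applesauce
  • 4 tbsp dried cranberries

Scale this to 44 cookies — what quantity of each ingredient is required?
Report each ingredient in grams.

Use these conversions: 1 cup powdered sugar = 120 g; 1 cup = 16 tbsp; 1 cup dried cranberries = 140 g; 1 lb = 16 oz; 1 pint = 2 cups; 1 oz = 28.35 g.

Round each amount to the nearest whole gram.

Scaling factor: 44/36 = 11/9.
powdered sugar: 6 oz × 11/9 × 28.35 g/oz ≈ 208 g
applesauce: 1 lb × 11/9 × 16 oz/lb × 28.35 g/oz ≈ 554 g
dried cranberries: 4 tbsp × 11/9 ÷ 16 tbsp/cup × 140 g/cup ≈ 43 g

powdered sugar: 208 g; applesauce: 554 g; dried cranberries: 43 g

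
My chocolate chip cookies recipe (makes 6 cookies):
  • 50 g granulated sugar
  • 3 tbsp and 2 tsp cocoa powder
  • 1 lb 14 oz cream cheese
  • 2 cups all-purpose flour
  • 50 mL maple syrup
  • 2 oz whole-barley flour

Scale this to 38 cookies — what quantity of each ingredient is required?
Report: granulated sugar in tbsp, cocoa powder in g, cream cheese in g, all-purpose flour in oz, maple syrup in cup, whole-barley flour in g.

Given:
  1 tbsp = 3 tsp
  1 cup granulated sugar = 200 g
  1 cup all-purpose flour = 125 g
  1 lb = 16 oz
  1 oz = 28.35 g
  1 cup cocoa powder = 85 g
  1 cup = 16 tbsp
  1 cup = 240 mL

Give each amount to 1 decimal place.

granulated sugar: 25.3 tbsp; cocoa powder: 123.4 g; cream cheese: 5386.5 g; all-purpose flour: 55.8 oz; maple syrup: 1.3 cup; whole-barley flour: 359.1 g

Scaling factor: 38/6 = 19/3.
granulated sugar: 50 g × 19/3 ÷ 200 g/cup × 16 tbsp/cup ≈ 25.3 tbsp
cocoa powder: (3 tbsp + 2 tsp = 11/3 tbsp) × 19/3 ÷ 16 tbsp/cup × 85 g/cup ≈ 123.4 g
cream cheese: (1 lb + 14 oz = 1.875 lb) × 19/3 × 16 oz/lb × 28.35 g/oz = 5386.5 g
all-purpose flour: 2 cup × 19/3 × 125 g/cup ÷ 28.35 g/oz ≈ 55.8 oz
maple syrup: 50 mL × 19/3 ÷ 240 mL/cup ≈ 1.3 cup
whole-barley flour: 2 oz × 19/3 × 28.35 g/oz = 359.1 g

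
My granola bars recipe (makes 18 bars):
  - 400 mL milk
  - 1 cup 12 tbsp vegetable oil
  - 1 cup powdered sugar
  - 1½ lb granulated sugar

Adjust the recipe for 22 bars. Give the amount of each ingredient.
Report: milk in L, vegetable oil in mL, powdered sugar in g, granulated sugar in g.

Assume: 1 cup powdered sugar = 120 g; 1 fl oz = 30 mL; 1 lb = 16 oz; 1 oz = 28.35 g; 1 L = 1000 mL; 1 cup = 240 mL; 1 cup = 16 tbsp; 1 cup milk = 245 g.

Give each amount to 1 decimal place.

milk: 0.5 L; vegetable oil: 513.3 mL; powdered sugar: 146.7 g; granulated sugar: 831.6 g

Scaling factor: 22/18 = 11/9.
milk: 400 mL × 11/9 ÷ 1000 mL/L ≈ 0.5 L
vegetable oil: (1 cup + 12 tbsp = 1.75 cup) × 11/9 × 240 mL/cup ≈ 513.3 mL
powdered sugar: 1 cup × 11/9 × 120 g/cup ≈ 146.7 g
granulated sugar: 1.5 lb × 11/9 × 16 oz/lb × 28.35 g/oz = 831.6 g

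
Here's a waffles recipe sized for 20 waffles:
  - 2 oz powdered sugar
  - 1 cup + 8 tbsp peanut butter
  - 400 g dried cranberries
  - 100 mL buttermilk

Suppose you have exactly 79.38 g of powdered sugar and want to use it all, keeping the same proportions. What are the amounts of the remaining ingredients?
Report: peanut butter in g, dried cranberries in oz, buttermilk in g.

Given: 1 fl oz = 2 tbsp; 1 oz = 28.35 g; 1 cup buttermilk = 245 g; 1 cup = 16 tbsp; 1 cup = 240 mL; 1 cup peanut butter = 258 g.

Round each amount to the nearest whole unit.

The original recipe has 56.7 g of powdered sugar, so the scaling factor is 79.38 ÷ 56.7 = 7/5 = 1.4.
peanut butter: (1 cup + 8 tbsp = 1.5 cup) × 7/5 × 258 g/cup ≈ 542 g
dried cranberries: 400 g × 7/5 ÷ 28.35 g/oz ≈ 20 oz
buttermilk: 100 mL × 7/5 ÷ 240 mL/cup × 245 g/cup ≈ 143 g

peanut butter: 542 g; dried cranberries: 20 oz; buttermilk: 143 g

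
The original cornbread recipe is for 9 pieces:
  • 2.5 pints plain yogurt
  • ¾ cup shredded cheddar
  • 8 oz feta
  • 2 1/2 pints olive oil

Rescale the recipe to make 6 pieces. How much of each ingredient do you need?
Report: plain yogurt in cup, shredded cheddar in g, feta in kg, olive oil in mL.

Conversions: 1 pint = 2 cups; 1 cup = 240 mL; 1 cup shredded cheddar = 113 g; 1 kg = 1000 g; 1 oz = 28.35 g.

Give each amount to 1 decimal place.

Scaling factor: 6/9 = 2/3.
plain yogurt: 2.5 pint × 2/3 × 2 cup/pint ≈ 3.3 cup
shredded cheddar: 0.75 cup × 2/3 × 113 g/cup = 56.5 g
feta: 8 oz × 2/3 × 28.35 g/oz ÷ 1000 g/kg ≈ 0.2 kg
olive oil: 2.5 pint × 2/3 × 2 cup/pint × 240 mL/cup = 800.0 mL

plain yogurt: 3.3 cup; shredded cheddar: 56.5 g; feta: 0.2 kg; olive oil: 800.0 mL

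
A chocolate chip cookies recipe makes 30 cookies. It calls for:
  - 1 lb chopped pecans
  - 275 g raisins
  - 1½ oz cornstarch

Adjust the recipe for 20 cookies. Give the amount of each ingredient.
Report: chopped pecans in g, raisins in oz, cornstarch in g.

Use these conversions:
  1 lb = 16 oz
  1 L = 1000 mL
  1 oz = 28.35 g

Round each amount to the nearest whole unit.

Scaling factor: 20/30 = 2/3.
chopped pecans: 1 lb × 2/3 × 16 oz/lb × 28.35 g/oz ≈ 302 g
raisins: 275 g × 2/3 ÷ 28.35 g/oz ≈ 6 oz
cornstarch: 1.5 oz × 2/3 × 28.35 g/oz ≈ 28 g

chopped pecans: 302 g; raisins: 6 oz; cornstarch: 28 g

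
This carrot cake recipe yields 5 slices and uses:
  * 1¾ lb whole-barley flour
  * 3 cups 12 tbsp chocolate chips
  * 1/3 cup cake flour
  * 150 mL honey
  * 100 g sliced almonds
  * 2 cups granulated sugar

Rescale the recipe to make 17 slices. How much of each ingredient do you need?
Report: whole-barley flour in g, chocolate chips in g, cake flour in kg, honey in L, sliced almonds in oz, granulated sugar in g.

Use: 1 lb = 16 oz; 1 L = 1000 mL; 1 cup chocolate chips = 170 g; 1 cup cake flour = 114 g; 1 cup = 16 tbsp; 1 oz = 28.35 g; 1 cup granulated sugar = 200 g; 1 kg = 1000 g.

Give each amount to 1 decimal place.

whole-barley flour: 2698.9 g; chocolate chips: 2167.5 g; cake flour: 0.1 kg; honey: 0.5 L; sliced almonds: 12.0 oz; granulated sugar: 1360.0 g

Scaling factor: 17/5 = 3.4.
whole-barley flour: 1.75 lb × 17/5 × 16 oz/lb × 28.35 g/oz ≈ 2698.9 g
chocolate chips: (3 cup + 12 tbsp = 3.75 cup) × 17/5 × 170 g/cup = 2167.5 g
cake flour: 1/3 cup × 17/5 × 114 g/cup ÷ 1000 g/kg ≈ 0.1 kg
honey: 150 mL × 17/5 ÷ 1000 mL/L ≈ 0.5 L
sliced almonds: 100 g × 17/5 ÷ 28.35 g/oz ≈ 12.0 oz
granulated sugar: 2 cup × 17/5 × 200 g/cup = 1360.0 g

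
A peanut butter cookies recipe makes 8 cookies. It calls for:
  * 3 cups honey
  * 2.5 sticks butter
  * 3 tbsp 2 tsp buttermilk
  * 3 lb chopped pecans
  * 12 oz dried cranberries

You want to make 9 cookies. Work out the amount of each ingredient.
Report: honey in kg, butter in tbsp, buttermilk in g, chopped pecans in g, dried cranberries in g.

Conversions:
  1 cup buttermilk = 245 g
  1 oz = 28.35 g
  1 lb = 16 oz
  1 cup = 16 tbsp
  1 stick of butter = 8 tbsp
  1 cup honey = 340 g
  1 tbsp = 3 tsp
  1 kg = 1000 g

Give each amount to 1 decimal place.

Scaling factor: 9/8 = 1.125.
honey: 3 cup × 9/8 × 340 g/cup ÷ 1000 g/kg ≈ 1.1 kg
butter: 2.5 stick × 9/8 × 8 tbsp/stick = 22.5 tbsp
buttermilk: (3 tbsp + 2 tsp = 11/3 tbsp) × 9/8 ÷ 16 tbsp/cup × 245 g/cup ≈ 63.2 g
chopped pecans: 3 lb × 9/8 × 16 oz/lb × 28.35 g/oz = 1530.9 g
dried cranberries: 12 oz × 9/8 × 28.35 g/oz ≈ 382.7 g

honey: 1.1 kg; butter: 22.5 tbsp; buttermilk: 63.2 g; chopped pecans: 1530.9 g; dried cranberries: 382.7 g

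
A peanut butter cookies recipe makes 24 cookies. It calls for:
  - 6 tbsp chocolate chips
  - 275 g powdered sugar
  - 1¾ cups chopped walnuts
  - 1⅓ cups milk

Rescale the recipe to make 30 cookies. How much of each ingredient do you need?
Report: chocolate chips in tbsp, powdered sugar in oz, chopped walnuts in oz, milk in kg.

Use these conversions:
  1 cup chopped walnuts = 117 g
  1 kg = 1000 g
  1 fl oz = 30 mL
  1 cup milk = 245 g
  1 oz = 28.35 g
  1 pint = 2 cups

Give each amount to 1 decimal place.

chocolate chips: 7.5 tbsp; powdered sugar: 12.1 oz; chopped walnuts: 9.0 oz; milk: 0.4 kg

Scaling factor: 30/24 = 5/4 = 1.25.
chocolate chips: 6 tbsp × 5/4 = 7.5 tbsp
powdered sugar: 275 g × 5/4 ÷ 28.35 g/oz ≈ 12.1 oz
chopped walnuts: 1.75 cup × 5/4 × 117 g/cup ÷ 28.35 g/oz ≈ 9.0 oz
milk: 4/3 cup × 5/4 × 245 g/cup ÷ 1000 g/kg ≈ 0.4 kg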